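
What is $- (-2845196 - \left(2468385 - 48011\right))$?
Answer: $5265570$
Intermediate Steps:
$- (-2845196 - \left(2468385 - 48011\right)) = - (-2845196 - 2420374) = \left(-1\right) \left(-5265570\right) = 5265570$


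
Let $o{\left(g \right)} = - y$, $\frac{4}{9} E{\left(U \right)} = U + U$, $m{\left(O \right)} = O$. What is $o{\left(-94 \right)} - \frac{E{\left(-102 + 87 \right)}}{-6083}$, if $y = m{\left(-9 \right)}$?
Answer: $\frac{109359}{12166} \approx 8.9889$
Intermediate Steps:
$y = -9$
$E{\left(U \right)} = \frac{9 U}{2}$ ($E{\left(U \right)} = \frac{9 \left(U + U\right)}{4} = \frac{9 \cdot 2 U}{4} = \frac{9 U}{2}$)
$o{\left(g \right)} = 9$ ($o{\left(g \right)} = \left(-1\right) \left(-9\right) = 9$)
$o{\left(-94 \right)} - \frac{E{\left(-102 + 87 \right)}}{-6083} = 9 - \frac{\frac{9}{2} \left(-102 + 87\right)}{-6083} = 9 - \frac{9}{2} \left(-15\right) \left(- \frac{1}{6083}\right) = 9 - \left(- \frac{135}{2}\right) \left(- \frac{1}{6083}\right) = 9 - \frac{135}{12166} = \frac{109359}{12166}$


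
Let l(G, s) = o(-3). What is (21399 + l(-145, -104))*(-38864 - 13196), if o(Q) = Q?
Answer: -1113875760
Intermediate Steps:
l(G, s) = -3
(21399 + l(-145, -104))*(-38864 - 13196) = (21399 - 3)*(-38864 - 13196) = 21396*(-52060) = -1113875760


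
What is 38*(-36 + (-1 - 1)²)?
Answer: -1216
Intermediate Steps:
38*(-36 + (-1 - 1)²) = 38*(-36 + (-2)²) = 38*(-36 + 4) = 38*(-32) = -1216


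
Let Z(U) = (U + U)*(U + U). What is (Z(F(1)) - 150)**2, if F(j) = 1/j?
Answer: 21316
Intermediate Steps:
Z(U) = 4*U**2 (Z(U) = (2*U)*(2*U) = 4*U**2)
(Z(F(1)) - 150)**2 = (4*(1/1)**2 - 150)**2 = (4*1**2 - 150)**2 = (4*1 - 150)**2 = (4 - 150)**2 = (-146)**2 = 21316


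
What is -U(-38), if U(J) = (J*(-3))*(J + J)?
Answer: 8664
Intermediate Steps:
U(J) = -6*J² (U(J) = (-3*J)*(2*J) = -6*J²)
-U(-38) = -(-6)*(-38)² = -(-6)*1444 = -1*(-8664) = 8664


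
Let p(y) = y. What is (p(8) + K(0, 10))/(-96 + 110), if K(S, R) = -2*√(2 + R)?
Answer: 4/7 - 2*√3/7 ≈ 0.076557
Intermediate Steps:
(p(8) + K(0, 10))/(-96 + 110) = (8 - 2*√(2 + 10))/(-96 + 110) = (8 - 4*√3)/14 = 4/7 - 2*√3/7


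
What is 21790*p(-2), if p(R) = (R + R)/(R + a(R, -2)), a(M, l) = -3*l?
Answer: -21790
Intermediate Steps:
p(R) = 2*R/(6 + R) (p(R) = (R + R)/(R - 3*(-2)) = (2*R)/(R + 6) = (2*R)/(6 + R) = 2*R/(6 + R))
21790*p(-2) = 21790*(2*(-2)/(6 - 2)) = 21790*(2*(-2)/4) = 21790*(2*(-2)*(¼)) = 21790*(-1) = -21790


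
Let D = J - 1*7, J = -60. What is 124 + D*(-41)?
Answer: 2871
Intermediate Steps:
D = -67 (D = -60 - 1*7 = -60 - 7 = -67)
124 + D*(-41) = 124 - 67*(-41) = 124 + 2747 = 2871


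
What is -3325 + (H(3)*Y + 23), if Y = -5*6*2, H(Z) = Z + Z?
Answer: -3662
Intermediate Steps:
H(Z) = 2*Z
Y = -60 (Y = -30*2 = -60)
-3325 + (H(3)*Y + 23) = -3325 + ((2*3)*(-60) + 23) = -3325 + (6*(-60) + 23) = -3325 + (-360 + 23) = -3325 - 337 = -3662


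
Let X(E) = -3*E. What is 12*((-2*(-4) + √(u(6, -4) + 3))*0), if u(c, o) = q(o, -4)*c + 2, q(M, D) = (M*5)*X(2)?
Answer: 0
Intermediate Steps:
q(M, D) = -30*M (q(M, D) = (M*5)*(-3*2) = (5*M)*(-6) = -30*M)
u(c, o) = 2 - 30*c*o (u(c, o) = (-30*o)*c + 2 = -30*c*o + 2 = 2 - 30*c*o)
12*((-2*(-4) + √(u(6, -4) + 3))*0) = 12*((-2*(-4) + √((2 - 30*6*(-4)) + 3))*0) = 12*((8 + √((2 + 720) + 3))*0) = 12*((8 + √(722 + 3))*0) = 12*((8 + √725)*0) = 12*((8 + 5*√29)*0) = 12*0 = 0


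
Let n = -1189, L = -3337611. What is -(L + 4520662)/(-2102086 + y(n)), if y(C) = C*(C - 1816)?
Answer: -1183051/1470859 ≈ -0.80433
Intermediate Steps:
y(C) = C*(-1816 + C)
-(L + 4520662)/(-2102086 + y(n)) = -(-3337611 + 4520662)/(-2102086 - 1189*(-1816 - 1189)) = -1183051/(-2102086 - 1189*(-3005)) = -1183051/(-2102086 + 3572945) = -1183051/1470859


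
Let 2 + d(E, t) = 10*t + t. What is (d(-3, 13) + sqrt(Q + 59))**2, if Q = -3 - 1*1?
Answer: (141 + sqrt(55))**2 ≈ 22027.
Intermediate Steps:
d(E, t) = -2 + 11*t (d(E, t) = -2 + (10*t + t) = -2 + 11*t)
Q = -4 (Q = -3 - 1 = -4)
(d(-3, 13) + sqrt(Q + 59))**2 = ((-2 + 11*13) + sqrt(-4 + 59))**2 = ((-2 + 143) + sqrt(55))**2 = (141 + sqrt(55))**2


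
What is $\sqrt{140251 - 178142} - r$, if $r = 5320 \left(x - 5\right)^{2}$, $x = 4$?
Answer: $-5320 + i \sqrt{37891} \approx -5320.0 + 194.66 i$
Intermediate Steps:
$r = 5320$ ($r = 5320 \left(4 - 5\right)^{2} = 5320 \left(-1\right)^{2} = 5320 \cdot 1 = 5320$)
$\sqrt{140251 - 178142} - r = \sqrt{140251 - 178142} - 5320 = \sqrt{-37891} - 5320 = i \sqrt{37891} - 5320 = -5320 + i \sqrt{37891}$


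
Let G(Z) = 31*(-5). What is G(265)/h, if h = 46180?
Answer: -31/9236 ≈ -0.0033564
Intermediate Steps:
G(Z) = -155
G(265)/h = -155/46180 = -155*1/46180 = -31/9236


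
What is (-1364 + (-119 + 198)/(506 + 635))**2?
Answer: 2421898500025/1301881 ≈ 1.8603e+6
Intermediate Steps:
(-1364 + (-119 + 198)/(506 + 635))**2 = (-1364 + 79/1141)**2 = (-1556245/1141)**2 = 2421898500025/1301881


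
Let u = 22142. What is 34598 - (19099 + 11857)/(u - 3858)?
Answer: 158139719/4571 ≈ 34596.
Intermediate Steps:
34598 - (19099 + 11857)/(u - 3858) = 34598 - (19099 + 11857)/(22142 - 3858) = 34598 - 30956/18284 = 34598 - 1*7739/4571 = 34598 - 7739/4571 = 158139719/4571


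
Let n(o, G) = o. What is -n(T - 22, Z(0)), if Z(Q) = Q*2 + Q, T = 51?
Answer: -29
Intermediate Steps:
Z(Q) = 3*Q (Z(Q) = 2*Q + Q = 3*Q)
-n(T - 22, Z(0)) = -(51 - 22) = -1*29 = -29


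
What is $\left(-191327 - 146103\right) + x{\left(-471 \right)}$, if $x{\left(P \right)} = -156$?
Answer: $-337586$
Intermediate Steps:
$\left(-191327 - 146103\right) + x{\left(-471 \right)} = \left(-191327 - 146103\right) - 156 = -337430 - 156 = -337586$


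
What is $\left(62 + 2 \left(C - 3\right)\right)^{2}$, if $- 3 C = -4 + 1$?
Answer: $3364$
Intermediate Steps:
$C = 1$ ($C = - \frac{-4 + 1}{3} = \left(- \frac{1}{3}\right) \left(-3\right) = 1$)
$\left(62 + 2 \left(C - 3\right)\right)^{2} = \left(62 + 2 \left(1 - 3\right)\right)^{2} = \left(62 + 2 \left(-2\right)\right)^{2} = \left(62 - 4\right)^{2} = 58^{2} = 3364$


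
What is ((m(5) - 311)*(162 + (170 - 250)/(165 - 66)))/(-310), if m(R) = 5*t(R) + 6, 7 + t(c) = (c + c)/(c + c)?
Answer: 534593/3069 ≈ 174.19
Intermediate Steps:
t(c) = -6 (t(c) = -7 + (c + c)/(c + c) = -7 + (2*c)/((2*c)) = -7 + (2*c)*(1/(2*c)) = -7 + 1 = -6)
m(R) = -24 (m(R) = 5*(-6) + 6 = -30 + 6 = -24)
((m(5) - 311)*(162 + (170 - 250)/(165 - 66)))/(-310) = ((-24 - 311)*(162 + (170 - 250)/(165 - 66)))/(-310) = -335*(162 - 80/99)*(-1/310) = -335*15958/99*(-1/310) = -5345930/99*(-1/310) = 534593/3069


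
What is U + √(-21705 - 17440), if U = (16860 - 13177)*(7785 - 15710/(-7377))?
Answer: 211572347365/7377 + I*√39145 ≈ 2.868e+7 + 197.85*I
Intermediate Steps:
U = 211572347365/7377 (U = 3683*(7785 - 15710*(-1/7377)) = 3683*(7785 + 15710/7377) = 3683*(57445655/7377) = 211572347365/7377 ≈ 2.8680e+7)
U + √(-21705 - 17440) = 211572347365/7377 + √(-21705 - 17440) = 211572347365/7377 + √(-39145) = 211572347365/7377 + I*√39145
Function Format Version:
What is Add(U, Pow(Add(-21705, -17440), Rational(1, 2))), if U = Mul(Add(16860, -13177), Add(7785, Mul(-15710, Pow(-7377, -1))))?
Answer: Add(Rational(211572347365, 7377), Mul(I, Pow(39145, Rational(1, 2)))) ≈ Add(2.8680e+7, Mul(197.85, I))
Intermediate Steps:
U = Rational(211572347365, 7377) (U = Mul(3683, Add(7785, Mul(-15710, Rational(-1, 7377)))) = Mul(3683, Add(7785, Rational(15710, 7377))) = Mul(3683, Rational(57445655, 7377)) = Rational(211572347365, 7377) ≈ 2.8680e+7)
Add(U, Pow(Add(-21705, -17440), Rational(1, 2))) = Add(Rational(211572347365, 7377), Pow(Add(-21705, -17440), Rational(1, 2))) = Add(Rational(211572347365, 7377), Pow(-39145, Rational(1, 2))) = Add(Rational(211572347365, 7377), Mul(I, Pow(39145, Rational(1, 2))))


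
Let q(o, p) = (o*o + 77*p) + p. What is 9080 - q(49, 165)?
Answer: -6191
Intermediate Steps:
q(o, p) = o² + 78*p (q(o, p) = (o² + 77*p) + p = o² + 78*p)
9080 - q(49, 165) = 9080 - (49² + 78*165) = 9080 - (2401 + 12870) = 9080 - 1*15271 = 9080 - 15271 = -6191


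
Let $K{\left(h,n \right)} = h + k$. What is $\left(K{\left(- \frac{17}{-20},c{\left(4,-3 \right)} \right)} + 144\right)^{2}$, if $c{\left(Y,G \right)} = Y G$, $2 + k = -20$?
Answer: $\frac{6036849}{400} \approx 15092.0$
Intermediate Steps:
$k = -22$ ($k = -2 - 20 = -22$)
$c{\left(Y,G \right)} = G Y$
$K{\left(h,n \right)} = -22 + h$ ($K{\left(h,n \right)} = h - 22 = -22 + h$)
$\left(K{\left(- \frac{17}{-20},c{\left(4,-3 \right)} \right)} + 144\right)^{2} = \left(\left(-22 - \frac{17}{-20}\right) + 144\right)^{2} = \left(\left(-22 - - \frac{17}{20}\right) + 144\right)^{2} = \left(\left(-22 + \frac{17}{20}\right) + 144\right)^{2} = \left(- \frac{423}{20} + 144\right)^{2} = \left(\frac{2457}{20}\right)^{2} = \frac{6036849}{400}$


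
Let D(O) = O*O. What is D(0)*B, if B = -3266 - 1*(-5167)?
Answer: 0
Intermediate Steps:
D(O) = O**2
B = 1901 (B = -3266 + 5167 = 1901)
D(0)*B = 0**2*1901 = 0*1901 = 0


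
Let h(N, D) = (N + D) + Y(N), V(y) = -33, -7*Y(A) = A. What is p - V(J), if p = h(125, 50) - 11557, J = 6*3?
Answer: -79568/7 ≈ -11367.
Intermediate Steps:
Y(A) = -A/7
J = 18
h(N, D) = D + 6*N/7 (h(N, D) = (N + D) - N/7 = (D + N) - N/7 = D + 6*N/7)
p = -79799/7 (p = (50 + (6/7)*125) - 11557 = (50 + 750/7) - 11557 = 1100/7 - 11557 = -79799/7 ≈ -11400.)
p - V(J) = -79799/7 - 1*(-33) = -79799/7 + 33 = -79568/7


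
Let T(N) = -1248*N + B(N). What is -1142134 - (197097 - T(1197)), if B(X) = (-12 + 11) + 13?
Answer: -2833075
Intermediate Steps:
B(X) = 12 (B(X) = -1 + 13 = 12)
T(N) = 12 - 1248*N (T(N) = -1248*N + 12 = 12 - 1248*N)
-1142134 - (197097 - T(1197)) = -1142134 - (197097 - (12 - 1248*1197)) = -1142134 - (197097 - (12 - 1493856)) = -1142134 - (197097 - 1*(-1493844)) = -1142134 - (197097 + 1493844) = -1142134 - 1*1690941 = -1142134 - 1690941 = -2833075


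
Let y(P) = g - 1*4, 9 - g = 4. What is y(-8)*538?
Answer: 538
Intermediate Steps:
g = 5 (g = 9 - 1*4 = 9 - 4 = 5)
y(P) = 1 (y(P) = 5 - 1*4 = 5 - 4 = 1)
y(-8)*538 = 1*538 = 538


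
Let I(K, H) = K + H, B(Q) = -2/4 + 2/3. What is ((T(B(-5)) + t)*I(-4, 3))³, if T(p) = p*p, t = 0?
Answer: -1/46656 ≈ -2.1433e-5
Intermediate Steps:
B(Q) = ⅙ (B(Q) = -2*¼ + 2*(⅓) = -½ + ⅔ = ⅙)
I(K, H) = H + K
T(p) = p²
((T(B(-5)) + t)*I(-4, 3))³ = (((⅙)² + 0)*(3 - 4))³ = ((1/36 + 0)*(-1))³ = ((1/36)*(-1))³ = (-1/36)³ = -1/46656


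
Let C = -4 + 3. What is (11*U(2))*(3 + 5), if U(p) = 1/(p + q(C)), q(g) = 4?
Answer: 44/3 ≈ 14.667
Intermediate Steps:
C = -1
U(p) = 1/(4 + p) (U(p) = 1/(p + 4) = 1/(4 + p))
(11*U(2))*(3 + 5) = (11/(4 + 2))*(3 + 5) = (11/6)*8 = 44/3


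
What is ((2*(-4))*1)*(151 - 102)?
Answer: -392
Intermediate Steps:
((2*(-4))*1)*(151 - 102) = -8*1*49 = -8*49 = -392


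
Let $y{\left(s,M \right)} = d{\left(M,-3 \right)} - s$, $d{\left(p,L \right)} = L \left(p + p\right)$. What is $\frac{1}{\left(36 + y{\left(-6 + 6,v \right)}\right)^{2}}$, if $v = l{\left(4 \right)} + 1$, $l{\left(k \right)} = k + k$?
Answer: $\frac{1}{324} \approx 0.0030864$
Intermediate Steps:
$l{\left(k \right)} = 2 k$
$v = 9$ ($v = 2 \cdot 4 + 1 = 8 + 1 = 9$)
$d{\left(p,L \right)} = 2 L p$ ($d{\left(p,L \right)} = L 2 p = 2 L p$)
$y{\left(s,M \right)} = - s - 6 M$ ($y{\left(s,M \right)} = 2 \left(-3\right) M - s = - 6 M - s = - s - 6 M$)
$\frac{1}{\left(36 + y{\left(-6 + 6,v \right)}\right)^{2}} = \frac{1}{\left(36 - 54\right)^{2}} = \frac{1}{\left(-18\right)^{2}} = \frac{1}{324}$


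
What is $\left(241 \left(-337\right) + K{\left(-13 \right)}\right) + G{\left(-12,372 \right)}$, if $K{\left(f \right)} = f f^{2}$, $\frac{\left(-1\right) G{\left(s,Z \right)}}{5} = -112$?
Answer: $-82854$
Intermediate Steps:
$G{\left(s,Z \right)} = 560$ ($G{\left(s,Z \right)} = \left(-5\right) \left(-112\right) = 560$)
$K{\left(f \right)} = f^{3}$
$\left(241 \left(-337\right) + K{\left(-13 \right)}\right) + G{\left(-12,372 \right)} = \left(241 \left(-337\right) + \left(-13\right)^{3}\right) + 560 = \left(-81217 - 2197\right) + 560 = -83414 + 560 = -82854$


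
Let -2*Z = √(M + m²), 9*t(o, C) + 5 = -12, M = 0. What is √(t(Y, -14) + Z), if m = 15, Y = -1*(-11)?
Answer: 13*I*√2/6 ≈ 3.0641*I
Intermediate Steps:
Y = 11
t(o, C) = -17/9 (t(o, C) = -5/9 + (⅑)*(-12) = -5/9 - 4/3 = -17/9)
Z = -15/2 (Z = -√(0 + 15²)/2 = -√(0 + 225)/2 = -√225/2 = -½*15 = -15/2 ≈ -7.5000)
√(t(Y, -14) + Z) = √(-17/9 - 15/2) = √(-169/18) = 13*I*√2/6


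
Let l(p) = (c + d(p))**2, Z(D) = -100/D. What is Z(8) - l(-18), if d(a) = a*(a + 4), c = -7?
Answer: -120075/2 ≈ -60038.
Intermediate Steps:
d(a) = a*(4 + a)
l(p) = (-7 + p*(4 + p))**2
Z(8) - l(-18) = -100/8 - (-7 - 18*(4 - 18))**2 = -100*1/8 - (-7 - 18*(-14))**2 = -25/2 - (-7 + 252)**2 = -25/2 - 1*245**2 = -25/2 - 1*60025 = -25/2 - 60025 = -120075/2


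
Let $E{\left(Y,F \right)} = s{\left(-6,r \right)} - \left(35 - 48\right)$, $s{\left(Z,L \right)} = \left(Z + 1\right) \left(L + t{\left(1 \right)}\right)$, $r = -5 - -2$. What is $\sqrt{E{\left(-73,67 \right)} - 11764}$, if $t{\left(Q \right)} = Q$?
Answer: $i \sqrt{11741} \approx 108.36 i$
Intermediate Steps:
$r = -3$ ($r = -5 + 2 = -3$)
$s{\left(Z,L \right)} = \left(1 + L\right) \left(1 + Z\right)$ ($s{\left(Z,L \right)} = \left(Z + 1\right) \left(L + 1\right) = \left(1 + Z\right) \left(1 + L\right) = \left(1 + L\right) \left(1 + Z\right)$)
$E{\left(Y,F \right)} = 23$ ($E{\left(Y,F \right)} = \left(1 - 3 - 6 - -18\right) - \left(35 - 48\right) = \left(1 - 3 - 6 + 18\right) - \left(35 - 48\right) = 10 - -13 = 10 + 13 = 23$)
$\sqrt{E{\left(-73,67 \right)} - 11764} = \sqrt{23 - 11764} = \sqrt{-11741} = i \sqrt{11741}$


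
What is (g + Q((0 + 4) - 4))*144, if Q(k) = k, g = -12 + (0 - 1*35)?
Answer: -6768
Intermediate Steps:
g = -47 (g = -12 + (0 - 35) = -12 - 35 = -47)
(g + Q((0 + 4) - 4))*144 = (-47 + ((0 + 4) - 4))*144 = (-47 + (4 - 4))*144 = (-47 + 0)*144 = -47*144 = -6768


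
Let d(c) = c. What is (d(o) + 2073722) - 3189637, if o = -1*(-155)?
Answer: -1115760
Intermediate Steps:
o = 155
(d(o) + 2073722) - 3189637 = (155 + 2073722) - 3189637 = 2073877 - 3189637 = -1115760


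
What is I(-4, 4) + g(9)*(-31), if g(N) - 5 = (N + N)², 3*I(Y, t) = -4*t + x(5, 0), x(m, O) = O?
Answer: -30613/3 ≈ -10204.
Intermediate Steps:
I(Y, t) = -4*t/3 (I(Y, t) = (-4*t + 0)/3 = (-4*t)/3 = -4*t/3)
g(N) = 5 + 4*N² (g(N) = 5 + (N + N)² = 5 + (2*N)² = 5 + 4*N²)
I(-4, 4) + g(9)*(-31) = -4/3*4 + (5 + 4*9²)*(-31) = -16/3 + (5 + 4*81)*(-31) = -16/3 + (5 + 324)*(-31) = -16/3 + 329*(-31) = -16/3 - 10199 = -30613/3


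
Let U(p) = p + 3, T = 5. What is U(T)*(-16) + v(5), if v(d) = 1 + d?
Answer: -122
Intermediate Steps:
U(p) = 3 + p
U(T)*(-16) + v(5) = (3 + 5)*(-16) + (1 + 5) = 8*(-16) + 6 = -128 + 6 = -122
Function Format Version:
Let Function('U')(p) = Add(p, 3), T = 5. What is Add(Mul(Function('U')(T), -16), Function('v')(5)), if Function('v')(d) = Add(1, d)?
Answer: -122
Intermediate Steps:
Function('U')(p) = Add(3, p)
Add(Mul(Function('U')(T), -16), Function('v')(5)) = Add(Mul(Add(3, 5), -16), Add(1, 5)) = Add(Mul(8, -16), 6) = Add(-128, 6) = -122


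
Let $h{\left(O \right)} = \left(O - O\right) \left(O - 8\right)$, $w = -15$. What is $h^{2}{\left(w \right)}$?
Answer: $0$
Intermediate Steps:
$h{\left(O \right)} = 0$ ($h{\left(O \right)} = 0 \left(-8 + O\right) = 0$)
$h^{2}{\left(w \right)} = 0^{2} = 0$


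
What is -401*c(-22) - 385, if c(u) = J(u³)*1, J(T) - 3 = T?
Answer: 4268260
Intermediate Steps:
J(T) = 3 + T
c(u) = 3 + u³ (c(u) = (3 + u³)*1 = 3 + u³)
-401*c(-22) - 385 = -401*(3 + (-22)³) - 385 = -401*(3 - 10648) - 385 = -401*(-10645) - 385 = 4268645 - 385 = 4268260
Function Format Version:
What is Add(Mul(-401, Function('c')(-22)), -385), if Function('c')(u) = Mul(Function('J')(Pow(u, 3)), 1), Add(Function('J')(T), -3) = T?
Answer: 4268260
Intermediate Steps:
Function('J')(T) = Add(3, T)
Function('c')(u) = Add(3, Pow(u, 3)) (Function('c')(u) = Mul(Add(3, Pow(u, 3)), 1) = Add(3, Pow(u, 3)))
Add(Mul(-401, Function('c')(-22)), -385) = Add(Mul(-401, Add(3, Pow(-22, 3))), -385) = Add(Mul(-401, Add(3, -10648)), -385) = Add(Mul(-401, -10645), -385) = Add(4268645, -385) = 4268260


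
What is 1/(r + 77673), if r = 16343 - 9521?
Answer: 1/84495 ≈ 1.1835e-5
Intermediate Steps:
r = 6822
1/(r + 77673) = 1/(6822 + 77673) = 1/84495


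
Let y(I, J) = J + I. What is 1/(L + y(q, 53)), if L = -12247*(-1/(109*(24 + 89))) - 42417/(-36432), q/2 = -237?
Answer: -49859216/20883104059 ≈ -0.0023875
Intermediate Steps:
q = -474 (q = 2*(-237) = -474)
y(I, J) = I + J
L = 107625877/49859216 (L = -12247/(113*(-109)) - 42417*(-1/36432) = -12247/(-12317) + 4713/4048 = -12247*(-1/12317) + 4713/4048 = 12247/12317 + 4713/4048 = 107625877/49859216 ≈ 2.1586)
1/(L + y(q, 53)) = 1/(107625877/49859216 + (-474 + 53)) = 1/(107625877/49859216 - 421) = 1/(-20883104059/49859216) = -49859216/20883104059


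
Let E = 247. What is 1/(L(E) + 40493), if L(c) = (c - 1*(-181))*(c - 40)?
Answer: 1/129089 ≈ 7.7466e-6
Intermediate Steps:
L(c) = (-40 + c)*(181 + c) (L(c) = (c + 181)*(-40 + c) = (181 + c)*(-40 + c) = (-40 + c)*(181 + c))
1/(L(E) + 40493) = 1/((-7240 + 247² + 141*247) + 40493) = 1/((-7240 + 61009 + 34827) + 40493) = 1/(88596 + 40493) = 1/129089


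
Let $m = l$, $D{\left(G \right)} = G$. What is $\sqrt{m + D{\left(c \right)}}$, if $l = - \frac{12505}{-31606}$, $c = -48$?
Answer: $\frac{i \sqrt{47553850298}}{31606} \approx 6.8996 i$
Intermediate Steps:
$l = \frac{12505}{31606}$ ($l = \left(-12505\right) \left(- \frac{1}{31606}\right) = \frac{12505}{31606} \approx 0.39565$)
$m = \frac{12505}{31606} \approx 0.39565$
$\sqrt{m + D{\left(c \right)}} = \sqrt{\frac{12505}{31606} - 48} = \sqrt{- \frac{1504583}{31606}} = \frac{i \sqrt{47553850298}}{31606}$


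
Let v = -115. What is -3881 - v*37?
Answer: 374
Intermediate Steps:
-3881 - v*37 = -3881 - (-115)*37 = -3881 - 1*(-4255) = -3881 + 4255 = 374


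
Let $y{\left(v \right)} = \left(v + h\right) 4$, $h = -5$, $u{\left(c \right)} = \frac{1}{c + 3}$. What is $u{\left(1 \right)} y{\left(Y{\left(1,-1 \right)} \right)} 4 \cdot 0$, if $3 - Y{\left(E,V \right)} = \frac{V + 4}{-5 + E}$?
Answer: $0$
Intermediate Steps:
$Y{\left(E,V \right)} = 3 - \frac{4 + V}{-5 + E}$ ($Y{\left(E,V \right)} = 3 - \frac{V + 4}{-5 + E} = 3 - \frac{4 + V}{-5 + E}$)
$u{\left(c \right)} = \frac{1}{3 + c}$
$y{\left(v \right)} = -20 + 4 v$ ($y{\left(v \right)} = \left(v - 5\right) 4 = \left(-5 + v\right) 4 = -20 + 4 v$)
$u{\left(1 \right)} y{\left(Y{\left(1,-1 \right)} \right)} 4 \cdot 0 = \frac{-20 + 4 \frac{-19 - -1 + 3 \cdot 1}{-5 + 1}}{3 + 1} \cdot 4 \cdot 0 = \frac{-20 + 4 \frac{-19 + 1 + 3}{-4}}{4} \cdot 0 = \frac{-20 + 4 \left(\left(- \frac{1}{4}\right) \left(-15\right)\right)}{4} \cdot 0 = \frac{-20 + 4 \cdot \frac{15}{4}}{4} \cdot 0 = \frac{-20 + 15}{4} \cdot 0 = \frac{1}{4} \left(-5\right) 0 = \left(- \frac{5}{4}\right) 0 = 0$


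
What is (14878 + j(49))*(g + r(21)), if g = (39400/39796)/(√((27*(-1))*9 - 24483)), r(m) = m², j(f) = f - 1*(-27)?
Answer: 6594714 - 73648450*I*√24726/122999487 ≈ 6.5947e+6 - 94.154*I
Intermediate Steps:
j(f) = 27 + f (j(f) = f + 27 = 27 + f)
g = -4925*I*√24726/122999487 (g = (39400*(1/39796))/(√(-27*9 - 24483)) = 9850/(9949*(√(-243 - 24483))) = 9850/(9949*(√(-24726))) = 9850/(9949*((I*√24726))) = 9850*(-I*√24726/24726)/9949 = -4925*I*√24726/122999487 ≈ -0.0062962*I)
(14878 + j(49))*(g + r(21)) = (14878 + (27 + 49))*(-4925*I*√24726/122999487 + 21²) = (14878 + 76)*(-4925*I*√24726/122999487 + 441) = 14954*(441 - 4925*I*√24726/122999487) = 6594714 - 73648450*I*√24726/122999487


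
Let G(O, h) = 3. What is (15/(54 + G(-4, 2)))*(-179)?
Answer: -895/19 ≈ -47.105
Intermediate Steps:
(15/(54 + G(-4, 2)))*(-179) = (15/(54 + 3))*(-179) = (15/57)*(-179) = (15*(1/57))*(-179) = (5/19)*(-179) = -895/19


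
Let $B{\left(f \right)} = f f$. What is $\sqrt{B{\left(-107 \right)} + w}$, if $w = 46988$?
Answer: $3 \sqrt{6493} \approx 241.74$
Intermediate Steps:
$B{\left(f \right)} = f^{2}$
$\sqrt{B{\left(-107 \right)} + w} = \sqrt{\left(-107\right)^{2} + 46988} = \sqrt{11449 + 46988} = \sqrt{58437} = 3 \sqrt{6493}$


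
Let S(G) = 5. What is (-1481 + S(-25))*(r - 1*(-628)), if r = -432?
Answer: -289296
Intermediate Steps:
(-1481 + S(-25))*(r - 1*(-628)) = (-1481 + 5)*(-432 - 1*(-628)) = -1476*(-432 + 628) = -1476*196 = -289296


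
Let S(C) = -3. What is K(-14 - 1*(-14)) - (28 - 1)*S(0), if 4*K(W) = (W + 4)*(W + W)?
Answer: 81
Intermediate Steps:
K(W) = W*(4 + W)/2 (K(W) = ((W + 4)*(W + W))/4 = ((4 + W)*(2*W))/4 = (2*W*(4 + W))/4 = W*(4 + W)/2)
K(-14 - 1*(-14)) - (28 - 1)*S(0) = (-14 - 1*(-14))*(4 + (-14 - 1*(-14)))/2 - (28 - 1)*(-3) = (-14 + 14)*(4 + (-14 + 14))/2 - 27*(-3) = (½)*0*(4 + 0) - 1*(-81) = (½)*0*4 + 81 = 0 + 81 = 81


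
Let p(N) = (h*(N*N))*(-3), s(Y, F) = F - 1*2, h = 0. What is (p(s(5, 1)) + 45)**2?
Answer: 2025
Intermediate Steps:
s(Y, F) = -2 + F (s(Y, F) = F - 2 = -2 + F)
p(N) = 0 (p(N) = (0*(N*N))*(-3) = (0*N**2)*(-3) = 0*(-3) = 0)
(p(s(5, 1)) + 45)**2 = (0 + 45)**2 = 45**2 = 2025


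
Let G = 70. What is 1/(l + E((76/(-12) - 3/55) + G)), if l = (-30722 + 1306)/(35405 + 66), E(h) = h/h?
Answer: 35471/6055 ≈ 5.8581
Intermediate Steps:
E(h) = 1
l = -29416/35471 ≈ -0.82930
1/(l + E((76/(-12) - 3/55) + G)) = 1/(-29416/35471 + 1) = 1/(6055/35471) = 35471/6055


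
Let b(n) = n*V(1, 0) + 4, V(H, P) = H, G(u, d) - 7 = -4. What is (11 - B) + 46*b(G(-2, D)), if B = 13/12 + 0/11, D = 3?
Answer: 3983/12 ≈ 331.92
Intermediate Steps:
G(u, d) = 3 (G(u, d) = 7 - 4 = 3)
B = 13/12 (B = 13*(1/12) + 0*(1/11) = 13/12 + 0 = 13/12 ≈ 1.0833)
b(n) = 4 + n (b(n) = n*1 + 4 = n + 4 = 4 + n)
(11 - B) + 46*b(G(-2, D)) = (11 - 1*13/12) + 46*(4 + 3) = (11 - 13/12) + 46*7 = 119/12 + 322 = 3983/12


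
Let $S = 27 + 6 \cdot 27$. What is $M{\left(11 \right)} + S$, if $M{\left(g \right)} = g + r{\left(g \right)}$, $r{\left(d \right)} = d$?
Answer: $211$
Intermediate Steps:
$M{\left(g \right)} = 2 g$ ($M{\left(g \right)} = g + g = 2 g$)
$S = 189$ ($S = 27 + 162 = 189$)
$M{\left(11 \right)} + S = 2 \cdot 11 + 189 = 22 + 189 = 211$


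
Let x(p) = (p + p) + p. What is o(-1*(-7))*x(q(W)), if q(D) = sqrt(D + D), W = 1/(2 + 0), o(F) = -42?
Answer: -126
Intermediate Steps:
W = 1/2 ≈ 0.50000
q(D) = sqrt(2)*sqrt(D) (q(D) = sqrt(2*D) = sqrt(2)*sqrt(D))
x(p) = 3*p (x(p) = 2*p + p = 3*p)
o(-1*(-7))*x(q(W)) = -126*sqrt(2)*sqrt(1/2) = -126*sqrt(2)*(sqrt(2)/2) = -126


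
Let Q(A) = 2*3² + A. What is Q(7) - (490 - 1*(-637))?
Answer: -1102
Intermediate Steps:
Q(A) = 18 + A (Q(A) = 2*9 + A = 18 + A)
Q(7) - (490 - 1*(-637)) = (18 + 7) - (490 - 1*(-637)) = 25 - (490 + 637) = 25 - 1*1127 = 25 - 1127 = -1102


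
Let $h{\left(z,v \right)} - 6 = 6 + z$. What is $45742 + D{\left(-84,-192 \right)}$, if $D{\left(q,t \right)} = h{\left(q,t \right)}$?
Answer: $45670$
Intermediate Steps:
$h{\left(z,v \right)} = 12 + z$ ($h{\left(z,v \right)} = 6 + \left(6 + z\right) = 12 + z$)
$D{\left(q,t \right)} = 12 + q$
$45742 + D{\left(-84,-192 \right)} = 45742 + \left(12 - 84\right) = 45742 - 72 = 45670$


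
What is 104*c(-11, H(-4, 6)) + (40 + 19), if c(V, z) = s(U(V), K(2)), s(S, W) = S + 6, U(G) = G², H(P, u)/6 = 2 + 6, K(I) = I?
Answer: 13267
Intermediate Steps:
H(P, u) = 48 (H(P, u) = 6*(2 + 6) = 6*8 = 48)
s(S, W) = 6 + S
c(V, z) = 6 + V²
104*c(-11, H(-4, 6)) + (40 + 19) = 104*(6 + (-11)²) + (40 + 19) = 104*(6 + 121) + 59 = 104*127 + 59 = 13208 + 59 = 13267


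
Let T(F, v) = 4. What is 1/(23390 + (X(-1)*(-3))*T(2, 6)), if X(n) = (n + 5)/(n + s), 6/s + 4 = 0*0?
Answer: 5/117046 ≈ 4.2718e-5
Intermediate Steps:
s = -3/2 (s = 6/(-4 + 0*0) = 6/(-4 + 0) = 6/(-4) = 6*(-¼) = -3/2 ≈ -1.5000)
X(n) = (5 + n)/(-3/2 + n) (X(n) = (n + 5)/(n - 3/2) = (5 + n)/(-3/2 + n))
1/(23390 + (X(-1)*(-3))*T(2, 6)) = 1/(23390 + ((2*(5 - 1)/(-3 + 2*(-1)))*(-3))*4) = 1/(23390 + ((2*4/(-3 - 2))*(-3))*4) = 1/(23390 + ((2*4/(-5))*(-3))*4) = 1/(23390 + ((2*(-⅕)*4)*(-3))*4) = 1/(23390 - 8/5*(-3)*4) = 1/(23390 + (24/5)*4) = 1/(23390 + 96/5) = 1/(117046/5) = 5/117046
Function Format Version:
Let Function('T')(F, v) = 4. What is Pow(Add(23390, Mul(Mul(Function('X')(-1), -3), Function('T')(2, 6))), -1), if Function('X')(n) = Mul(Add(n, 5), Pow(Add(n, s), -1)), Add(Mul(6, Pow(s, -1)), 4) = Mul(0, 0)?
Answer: Rational(5, 117046) ≈ 4.2718e-5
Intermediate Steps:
s = Rational(-3, 2) (s = Mul(6, Pow(Add(-4, Mul(0, 0)), -1)) = Mul(6, Pow(Add(-4, 0), -1)) = Mul(6, Pow(-4, -1)) = Mul(6, Rational(-1, 4)) = Rational(-3, 2) ≈ -1.5000)
Function('X')(n) = Mul(Pow(Add(Rational(-3, 2), n), -1), Add(5, n)) (Function('X')(n) = Mul(Add(n, 5), Pow(Add(n, Rational(-3, 2)), -1)) = Mul(Add(5, n), Pow(Add(Rational(-3, 2), n), -1)) = Mul(Pow(Add(Rational(-3, 2), n), -1), Add(5, n)))
Pow(Add(23390, Mul(Mul(Function('X')(-1), -3), Function('T')(2, 6))), -1) = Pow(Add(23390, Mul(Mul(Mul(2, Pow(Add(-3, Mul(2, -1)), -1), Add(5, -1)), -3), 4)), -1) = Pow(Add(23390, Mul(Mul(Mul(2, Pow(Add(-3, -2), -1), 4), -3), 4)), -1) = Pow(Add(23390, Mul(Mul(Mul(2, Pow(-5, -1), 4), -3), 4)), -1) = Pow(Add(23390, Mul(Mul(Mul(2, Rational(-1, 5), 4), -3), 4)), -1) = Pow(Add(23390, Mul(Mul(Rational(-8, 5), -3), 4)), -1) = Pow(Add(23390, Mul(Rational(24, 5), 4)), -1) = Pow(Add(23390, Rational(96, 5)), -1) = Pow(Rational(117046, 5), -1) = Rational(5, 117046)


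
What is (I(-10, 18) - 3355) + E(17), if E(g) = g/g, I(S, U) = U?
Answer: -3336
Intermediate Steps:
E(g) = 1
(I(-10, 18) - 3355) + E(17) = (18 - 3355) + 1 = -3337 + 1 = -3336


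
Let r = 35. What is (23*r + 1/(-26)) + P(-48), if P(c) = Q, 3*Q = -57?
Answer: 20435/26 ≈ 785.96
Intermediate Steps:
Q = -19 (Q = (1/3)*(-57) = -19)
P(c) = -19
(23*r + 1/(-26)) + P(-48) = (23*35 + 1/(-26)) - 19 = (805 - 1/26) - 19 = 20929/26 - 19 = 20435/26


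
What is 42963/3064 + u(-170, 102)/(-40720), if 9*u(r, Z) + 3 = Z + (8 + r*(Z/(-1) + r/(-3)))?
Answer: 5895427187/421085520 ≈ 14.001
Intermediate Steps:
u(r, Z) = 5/9 + Z/9 + r*(-Z - r/3)/9 (u(r, Z) = -1/3 + (Z + (8 + r*(Z/(-1) + r/(-3))))/9 = -1/3 + (Z + (8 + r*(Z*(-1) + r*(-1/3))))/9 = -1/3 + (Z + (8 + r*(-Z - r/3)))/9 = -1/3 + (8 + Z + r*(-Z - r/3))/9 = -1/3 + (8/9 + Z/9 + r*(-Z - r/3)/9) = 5/9 + Z/9 + r*(-Z - r/3)/9)
42963/3064 + u(-170, 102)/(-40720) = 42963/3064 + (5/9 - 1/27*(-170)**2 + (1/9)*102 - 1/9*102*(-170))/(-40720) = 42963*(1/3064) + (5/9 - 1/27*28900 + 34/3 + 5780/3)*(-1/40720) = 42963/3064 + (5/9 - 28900/27 + 34/3 + 5780/3)*(-1/40720) = 42963/3064 + (23441/27)*(-1/40720) = 42963/3064 - 23441/1099440 = 5895427187/421085520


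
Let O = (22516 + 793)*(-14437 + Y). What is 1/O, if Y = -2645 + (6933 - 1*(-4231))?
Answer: -1/137942662 ≈ -7.2494e-9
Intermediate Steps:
Y = 8519 (Y = -2645 + (6933 + 4231) = -2645 + 11164 = 8519)
O = -137942662 (O = (22516 + 793)*(-14437 + 8519) = 23309*(-5918) = -137942662)
1/O = 1/(-137942662) = -1/137942662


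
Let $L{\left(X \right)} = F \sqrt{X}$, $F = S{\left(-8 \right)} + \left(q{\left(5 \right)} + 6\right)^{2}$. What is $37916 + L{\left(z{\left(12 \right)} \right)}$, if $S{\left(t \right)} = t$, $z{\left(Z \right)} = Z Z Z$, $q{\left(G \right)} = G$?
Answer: $37916 + 2712 \sqrt{3} \approx 42613.0$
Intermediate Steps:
$z{\left(Z \right)} = Z^{3}$ ($z{\left(Z \right)} = Z^{2} Z = Z^{3}$)
$F = 113$ ($F = -8 + \left(5 + 6\right)^{2} = -8 + 11^{2} = -8 + 121 = 113$)
$L{\left(X \right)} = 113 \sqrt{X}$
$37916 + L{\left(z{\left(12 \right)} \right)} = 37916 + 113 \sqrt{12^{3}} = 37916 + 113 \sqrt{1728} = 37916 + 113 \cdot 24 \sqrt{3} = 37916 + 2712 \sqrt{3}$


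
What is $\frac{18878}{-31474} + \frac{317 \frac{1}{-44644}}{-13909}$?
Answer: $- \frac{5861174116215}{9771943592852} \approx -0.5998$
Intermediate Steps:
$\frac{18878}{-31474} + \frac{317 \frac{1}{-44644}}{-13909} = 18878 \left(- \frac{1}{31474}\right) + 317 \left(- \frac{1}{44644}\right) \left(- \frac{1}{13909}\right) = - \frac{9439}{15737} - - \frac{317}{620953396} = - \frac{9439}{15737} + \frac{317}{620953396} = - \frac{5861174116215}{9771943592852}$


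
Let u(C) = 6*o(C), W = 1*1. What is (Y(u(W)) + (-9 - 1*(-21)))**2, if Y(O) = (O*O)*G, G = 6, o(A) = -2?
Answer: 767376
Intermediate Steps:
W = 1
u(C) = -12 (u(C) = 6*(-2) = -12)
Y(O) = 6*O**2 (Y(O) = (O*O)*6 = O**2*6 = 6*O**2)
(Y(u(W)) + (-9 - 1*(-21)))**2 = (6*(-12)**2 + (-9 - 1*(-21)))**2 = (6*144 + (-9 + 21))**2 = (864 + 12)**2 = 876**2 = 767376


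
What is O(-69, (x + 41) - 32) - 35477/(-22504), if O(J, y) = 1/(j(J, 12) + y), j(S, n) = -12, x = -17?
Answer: 171759/112520 ≈ 1.5265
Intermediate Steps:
O(J, y) = 1/(-12 + y)
O(-69, (x + 41) - 32) - 35477/(-22504) = 1/(-12 + ((-17 + 41) - 32)) - 35477/(-22504) = 1/(-12 + (24 - 32)) - 35477*(-1)/22504 = 1/(-12 - 8) - 1*(-35477/22504) = 1/(-20) + 35477/22504 = -1/20 + 35477/22504 = 171759/112520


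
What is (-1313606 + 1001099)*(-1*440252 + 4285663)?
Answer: -1201717855377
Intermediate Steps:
(-1313606 + 1001099)*(-1*440252 + 4285663) = -312507*(-440252 + 4285663) = -312507*3845411 = -1201717855377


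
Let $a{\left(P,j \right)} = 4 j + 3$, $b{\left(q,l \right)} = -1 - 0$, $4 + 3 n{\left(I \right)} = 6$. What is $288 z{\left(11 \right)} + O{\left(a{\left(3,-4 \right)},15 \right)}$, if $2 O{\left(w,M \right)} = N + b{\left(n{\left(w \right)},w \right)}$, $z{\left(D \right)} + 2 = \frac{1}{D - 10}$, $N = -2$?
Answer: $- \frac{579}{2} \approx -289.5$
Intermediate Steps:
$n{\left(I \right)} = \frac{2}{3}$ ($n{\left(I \right)} = - \frac{4}{3} + \frac{1}{3} \cdot 6 = - \frac{4}{3} + 2 = \frac{2}{3}$)
$b{\left(q,l \right)} = -1$ ($b{\left(q,l \right)} = -1 + 0 = -1$)
$a{\left(P,j \right)} = 3 + 4 j$
$z{\left(D \right)} = -2 + \frac{1}{-10 + D}$ ($z{\left(D \right)} = -2 + \frac{1}{D - 10} = -2 + \frac{1}{-10 + D}$)
$O{\left(w,M \right)} = - \frac{3}{2}$ ($O{\left(w,M \right)} = \frac{-2 - 1}{2} = \frac{1}{2} \left(-3\right) = - \frac{3}{2}$)
$288 z{\left(11 \right)} + O{\left(a{\left(3,-4 \right)},15 \right)} = 288 \frac{21 - 22}{-10 + 11} - \frac{3}{2} = 288 \frac{21 - 22}{1} - \frac{3}{2} = 288 \cdot 1 \left(-1\right) - \frac{3}{2} = 288 \left(-1\right) - \frac{3}{2} = -288 - \frac{3}{2} = - \frac{579}{2}$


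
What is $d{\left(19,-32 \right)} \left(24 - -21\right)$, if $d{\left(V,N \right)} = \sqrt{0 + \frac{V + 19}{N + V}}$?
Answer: $\frac{45 i \sqrt{494}}{13} \approx 76.937 i$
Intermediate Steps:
$d{\left(V,N \right)} = \sqrt{\frac{19 + V}{N + V}}$ ($d{\left(V,N \right)} = \sqrt{0 + \frac{19 + V}{N + V}} = \sqrt{\frac{19 + V}{N + V}}$)
$d{\left(19,-32 \right)} \left(24 - -21\right) = \sqrt{\frac{19 + 19}{-32 + 19}} \left(24 - -21\right) = \sqrt{\frac{1}{-13} \cdot 38} \left(24 + 21\right) = \sqrt{\left(- \frac{1}{13}\right) 38} \cdot 45 = \sqrt{- \frac{38}{13}} \cdot 45 = \frac{i \sqrt{494}}{13} \cdot 45 = \frac{45 i \sqrt{494}}{13}$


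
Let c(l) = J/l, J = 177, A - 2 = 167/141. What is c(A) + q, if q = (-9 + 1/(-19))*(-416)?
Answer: 32601031/8531 ≈ 3821.5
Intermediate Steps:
A = 449/141 (A = 2 + 167/141 = 449/141 ≈ 3.1844)
c(l) = 177/l
q = 71552/19 (q = (-9 - 1/19)*(-416) = -172/19*(-416) = 71552/19 ≈ 3765.9)
c(A) + q = 177/(449/141) + 71552/19 = 177*(141/449) + 71552/19 = 24957/449 + 71552/19 = 32601031/8531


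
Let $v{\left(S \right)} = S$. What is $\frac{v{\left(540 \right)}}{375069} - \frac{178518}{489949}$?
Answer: $- \frac{22230665094}{61254893827} \approx -0.36292$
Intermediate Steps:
$\frac{v{\left(540 \right)}}{375069} - \frac{178518}{489949} = \frac{540}{375069} - \frac{178518}{489949} = 540 \cdot \frac{1}{375069} - \frac{178518}{489949} = \frac{180}{125023} - \frac{178518}{489949} = - \frac{22230665094}{61254893827}$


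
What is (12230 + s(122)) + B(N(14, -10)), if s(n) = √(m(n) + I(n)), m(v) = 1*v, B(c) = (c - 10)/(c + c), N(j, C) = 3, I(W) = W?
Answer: 73373/6 + 2*√61 ≈ 12244.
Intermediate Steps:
B(c) = (-10 + c)/(2*c) (B(c) = (-10 + c)/((2*c)) = (-10 + c)*(1/(2*c)) = (-10 + c)/(2*c))
m(v) = v
s(n) = √2*√n (s(n) = √(n + n) = √(2*n) = √2*√n)
(12230 + s(122)) + B(N(14, -10)) = (12230 + √2*√122) + (½)*(-10 + 3)/3 = (12230 + 2*√61) + (½)*(⅓)*(-7) = (12230 + 2*√61) - 7/6 = 73373/6 + 2*√61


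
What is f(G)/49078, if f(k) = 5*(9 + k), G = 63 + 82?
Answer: 385/24539 ≈ 0.015689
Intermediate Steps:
G = 145
f(k) = 45 + 5*k
f(G)/49078 = (45 + 5*145)/49078 = (45 + 725)*(1/49078) = 770*(1/49078) = 385/24539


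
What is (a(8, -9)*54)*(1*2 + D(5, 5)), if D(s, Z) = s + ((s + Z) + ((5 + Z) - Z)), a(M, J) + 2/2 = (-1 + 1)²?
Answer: -1188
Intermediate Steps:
a(M, J) = -1 (a(M, J) = -1 + (-1 + 1)² = -1 + 0² = -1 + 0 = -1)
D(s, Z) = 5 + Z + 2*s (D(s, Z) = s + ((Z + s) + 5) = s + (5 + Z + s) = 5 + Z + 2*s)
(a(8, -9)*54)*(1*2 + D(5, 5)) = (-1*54)*(1*2 + (5 + 5 + 2*5)) = -54*(2 + (5 + 5 + 10)) = -54*(2 + 20) = -54*22 = -1188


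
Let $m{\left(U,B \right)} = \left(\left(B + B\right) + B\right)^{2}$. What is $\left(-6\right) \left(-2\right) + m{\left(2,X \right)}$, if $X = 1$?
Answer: $21$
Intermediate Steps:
$m{\left(U,B \right)} = 9 B^{2}$ ($m{\left(U,B \right)} = \left(2 B + B\right)^{2} = \left(3 B\right)^{2} = 9 B^{2}$)
$\left(-6\right) \left(-2\right) + m{\left(2,X \right)} = \left(-6\right) \left(-2\right) + 9 \cdot 1^{2} = 12 + 9 \cdot 1 = 12 + 9 = 21$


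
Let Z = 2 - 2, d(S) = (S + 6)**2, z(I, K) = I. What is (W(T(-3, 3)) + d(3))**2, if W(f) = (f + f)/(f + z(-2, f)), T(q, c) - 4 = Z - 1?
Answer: 7569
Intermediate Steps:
d(S) = (6 + S)**2
Z = 0
T(q, c) = 3 (T(q, c) = 4 + (0 - 1) = 4 - 1 = 3)
W(f) = 2*f/(-2 + f) (W(f) = (f + f)/(f - 2) = (2*f)/(-2 + f) = 2*f/(-2 + f))
(W(T(-3, 3)) + d(3))**2 = (2*3/(-2 + 3) + (6 + 3)**2)**2 = (2*3/1 + 9**2)**2 = (2*3*1 + 81)**2 = (6 + 81)**2 = 87**2 = 7569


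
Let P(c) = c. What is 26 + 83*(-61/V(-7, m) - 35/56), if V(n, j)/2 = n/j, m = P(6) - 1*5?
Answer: 18803/56 ≈ 335.77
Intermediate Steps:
m = 1 (m = 6 - 1*5 = 6 - 5 = 1)
V(n, j) = 2*n/j (V(n, j) = 2*(n/j) = 2*n/j)
26 + 83*(-61/V(-7, m) - 35/56) = 26 + 83*(-61/(2*(-7)/1) - 35/56) = 26 + 83*(-61/(2*(-7)*1) - 35*1/56) = 26 + 83*(-61/(-14) - 5/8) = 26 + 83*(-61*(-1/14) - 5/8) = 26 + 83*(61/14 - 5/8) = 26 + 83*(209/56) = 26 + 17347/56 = 18803/56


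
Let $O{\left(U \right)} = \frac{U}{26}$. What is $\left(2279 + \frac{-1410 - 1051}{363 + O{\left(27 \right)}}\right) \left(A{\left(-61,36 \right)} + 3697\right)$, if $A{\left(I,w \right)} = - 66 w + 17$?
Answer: $\frac{9592010054}{3155} \approx 3.0403 \cdot 10^{6}$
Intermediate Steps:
$A{\left(I,w \right)} = 17 - 66 w$
$O{\left(U \right)} = \frac{U}{26}$ ($O{\left(U \right)} = U \frac{1}{26} = \frac{U}{26}$)
$\left(2279 + \frac{-1410 - 1051}{363 + O{\left(27 \right)}}\right) \left(A{\left(-61,36 \right)} + 3697\right) = \left(2279 + \frac{-1410 - 1051}{363 + \frac{1}{26} \cdot 27}\right) \left(\left(17 - 2376\right) + 3697\right) = \left(2279 - \frac{2461}{363 + \frac{27}{26}}\right) \left(\left(17 - 2376\right) + 3697\right) = \left(2279 - \frac{2461}{\frac{9465}{26}}\right) \left(-2359 + 3697\right) = \left(2279 - \frac{63986}{9465}\right) 1338 = \frac{21506749}{9465} \cdot 1338 = \frac{9592010054}{3155}$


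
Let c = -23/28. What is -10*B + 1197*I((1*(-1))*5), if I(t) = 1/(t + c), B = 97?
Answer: -191626/163 ≈ -1175.6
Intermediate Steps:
c = -23/28 (c = -23*1/28 = -23/28 ≈ -0.82143)
I(t) = 1/(-23/28 + t) (I(t) = 1/(t - 23/28) = 1/(-23/28 + t))
-10*B + 1197*I((1*(-1))*5) = -10*97 + 1197*(28/(-23 + 28*((1*(-1))*5))) = -970 + 1197*(28/(-23 + 28*(-1*5))) = -970 + 1197*(28/(-23 + 28*(-5))) = -970 + 1197*(28/(-23 - 140)) = -970 + 1197*(28/(-163)) = -970 + 1197*(28*(-1/163)) = -970 + 1197*(-28/163) = -970 - 33516/163 = -191626/163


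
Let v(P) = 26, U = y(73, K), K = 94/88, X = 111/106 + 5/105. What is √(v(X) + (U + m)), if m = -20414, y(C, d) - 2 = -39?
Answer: 5*I*√817 ≈ 142.92*I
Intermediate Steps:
X = 2437/2226 (X = 111*(1/106) + 5*(1/105) = 111/106 + 1/21 = 2437/2226 ≈ 1.0948)
K = 47/44 (K = 94*(1/88) = 47/44 ≈ 1.0682)
y(C, d) = -37 (y(C, d) = 2 - 39 = -37)
U = -37
√(v(X) + (U + m)) = √(26 + (-37 - 20414)) = √(26 - 20451) = √(-20425) = 5*I*√817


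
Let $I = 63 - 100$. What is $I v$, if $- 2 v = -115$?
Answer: $- \frac{4255}{2} \approx -2127.5$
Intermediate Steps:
$v = \frac{115}{2}$ ($v = \left(- \frac{1}{2}\right) \left(-115\right) = \frac{115}{2} \approx 57.5$)
$I = -37$
$I v = \left(-37\right) \frac{115}{2} = - \frac{4255}{2}$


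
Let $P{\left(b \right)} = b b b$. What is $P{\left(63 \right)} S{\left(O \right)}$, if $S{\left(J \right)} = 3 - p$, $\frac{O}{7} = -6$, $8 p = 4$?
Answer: $\frac{1250235}{2} \approx 6.2512 \cdot 10^{5}$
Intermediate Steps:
$p = \frac{1}{2}$ ($p = \frac{1}{8} \cdot 4 = \frac{1}{2} \approx 0.5$)
$O = -42$ ($O = 7 \left(-6\right) = -42$)
$P{\left(b \right)} = b^{3}$ ($P{\left(b \right)} = b^{2} b = b^{3}$)
$S{\left(J \right)} = \frac{5}{2}$ ($S{\left(J \right)} = 3 - \frac{1}{2} = \frac{5}{2}$)
$P{\left(63 \right)} S{\left(O \right)} = 63^{3} \cdot \frac{5}{2} = 250047 \cdot \frac{5}{2} = \frac{1250235}{2}$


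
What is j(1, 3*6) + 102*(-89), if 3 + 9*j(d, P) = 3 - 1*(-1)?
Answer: -81701/9 ≈ -9077.9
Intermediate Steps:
j(d, P) = ⅑ (j(d, P) = -⅓ + (3 - 1*(-1))/9 = -⅓ + (3 + 1)/9 = -⅓ + (⅑)*4 = -⅓ + 4/9 = ⅑)
j(1, 3*6) + 102*(-89) = ⅑ + 102*(-89) = ⅑ - 9078 = -81701/9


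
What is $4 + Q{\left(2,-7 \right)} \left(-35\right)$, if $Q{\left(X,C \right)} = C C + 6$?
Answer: $-1921$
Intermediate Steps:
$Q{\left(X,C \right)} = 6 + C^{2}$ ($Q{\left(X,C \right)} = C^{2} + 6 = 6 + C^{2}$)
$4 + Q{\left(2,-7 \right)} \left(-35\right) = 4 + \left(6 + \left(-7\right)^{2}\right) \left(-35\right) = 4 + \left(6 + 49\right) \left(-35\right) = 4 + 55 \left(-35\right) = 4 - 1925 = -1921$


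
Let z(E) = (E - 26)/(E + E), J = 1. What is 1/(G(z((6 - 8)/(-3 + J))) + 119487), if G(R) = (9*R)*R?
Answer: 4/483573 ≈ 8.2718e-6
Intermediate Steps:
z(E) = (-26 + E)/(2*E) (z(E) = (-26 + E)/((2*E)) = (-26 + E)*(1/(2*E)) = (-26 + E)/(2*E))
G(R) = 9*R²
1/(G(z((6 - 8)/(-3 + J))) + 119487) = 1/(9*((-26 + (6 - 8)/(-3 + 1))/(2*(((6 - 8)/(-3 + 1)))))² + 119487) = 1/(9*((-26 - 2/(-2))/(2*((-2/(-2)))))² + 119487) = 1/(9*((-26 - 2*(-½))/(2*((-2*(-½)))))² + 119487) = 1/(9*((½)*(-26 + 1)/1)² + 119487) = 1/(9*((½)*1*(-25))² + 119487) = 1/(9*(-25/2)² + 119487) = 1/(9*(625/4) + 119487) = 1/(5625/4 + 119487) = 1/(483573/4) = 4/483573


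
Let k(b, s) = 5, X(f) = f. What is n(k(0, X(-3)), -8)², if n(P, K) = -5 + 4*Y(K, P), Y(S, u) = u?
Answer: 225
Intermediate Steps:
n(P, K) = -5 + 4*P
n(k(0, X(-3)), -8)² = (-5 + 4*5)² = (-5 + 20)² = 15² = 225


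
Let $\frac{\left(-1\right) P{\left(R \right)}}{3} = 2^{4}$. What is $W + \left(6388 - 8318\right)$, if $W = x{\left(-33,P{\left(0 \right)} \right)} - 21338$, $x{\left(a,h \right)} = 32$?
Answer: $-23236$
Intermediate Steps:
$P{\left(R \right)} = -48$ ($P{\left(R \right)} = - 3 \cdot 2^{4} = \left(-3\right) 16 = -48$)
$W = -21306$ ($W = 32 - 21338 = -21306$)
$W + \left(6388 - 8318\right) = -21306 + \left(6388 - 8318\right) = -21306 - 1930 = -23236$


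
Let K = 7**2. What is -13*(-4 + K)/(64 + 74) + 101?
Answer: 4451/46 ≈ 96.761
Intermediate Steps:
K = 49
-13*(-4 + K)/(64 + 74) + 101 = -13*(-4 + 49)/(64 + 74) + 101 = -585/138 + 101 = -13*15/46 + 101 = -195/46 + 101 = 4451/46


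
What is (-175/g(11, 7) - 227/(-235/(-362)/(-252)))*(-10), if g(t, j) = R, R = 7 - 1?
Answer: -124205963/141 ≈ -8.8089e+5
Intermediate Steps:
R = 6
g(t, j) = 6
(-175/g(11, 7) - 227/(-235/(-362)/(-252)))*(-10) = (-175/6 - 227/(-235/(-362)/(-252)))*(-10) = (-175*⅙ - 227/(-235*(-1/362)*(-1/252)))*(-10) = (-175/6 - 227/((235/362)*(-1/252)))*(-10) = (-175/6 - 227/(-235/91224))*(-10) = (-175/6 - 227*(-91224/235))*(-10) = (-175/6 + 20707848/235)*(-10) = (124205963/1410)*(-10) = -124205963/141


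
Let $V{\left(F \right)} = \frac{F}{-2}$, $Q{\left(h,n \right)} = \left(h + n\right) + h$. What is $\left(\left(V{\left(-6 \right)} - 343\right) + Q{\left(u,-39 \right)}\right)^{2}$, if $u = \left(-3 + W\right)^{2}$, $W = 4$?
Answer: $142129$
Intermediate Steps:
$u = 1$ ($u = \left(-3 + 4\right)^{2} = 1^{2} = 1$)
$Q{\left(h,n \right)} = n + 2 h$
$V{\left(F \right)} = - \frac{F}{2}$ ($V{\left(F \right)} = F \left(- \frac{1}{2}\right) = - \frac{F}{2}$)
$\left(\left(V{\left(-6 \right)} - 343\right) + Q{\left(u,-39 \right)}\right)^{2} = \left(\left(\left(- \frac{1}{2}\right) \left(-6\right) - 343\right) + \left(-39 + 2 \cdot 1\right)\right)^{2} = \left(\left(3 - 343\right) + \left(-39 + 2\right)\right)^{2} = \left(-340 - 37\right)^{2} = \left(-377\right)^{2} = 142129$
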